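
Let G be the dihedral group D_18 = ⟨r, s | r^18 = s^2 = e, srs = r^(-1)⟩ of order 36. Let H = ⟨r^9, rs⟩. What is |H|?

4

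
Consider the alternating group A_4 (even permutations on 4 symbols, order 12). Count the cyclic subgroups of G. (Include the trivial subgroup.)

8

A cyclic subgroup of order d is generated by each of its φ(d) elements of order d, so the cyclic subgroups of order d number (#elements of order d)/φ(d).
Cyclic subgroups by order — order 1: 1; order 2: 3; order 3: 4.
Total: 8.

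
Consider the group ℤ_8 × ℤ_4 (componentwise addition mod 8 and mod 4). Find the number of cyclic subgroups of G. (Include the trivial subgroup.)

Group the elements of G by the cyclic subgroup they generate; each cyclic subgroup of order d accounts for φ(d) elements.
Cyclic subgroups by order — order 1: 1; order 2: 3; order 4: 6; order 8: 4.
Total: 14.

14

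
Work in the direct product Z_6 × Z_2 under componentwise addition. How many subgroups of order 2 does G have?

|G| = 12 and 2 | 12, so subgroups of order 2 are possible by Lagrange.
The subgroups of order 2 are: {(0,0), (0,1)}; {(0,0), (3,0)}; {(0,0), (3,1)}.
So G has 3 subgroups of order 2.

3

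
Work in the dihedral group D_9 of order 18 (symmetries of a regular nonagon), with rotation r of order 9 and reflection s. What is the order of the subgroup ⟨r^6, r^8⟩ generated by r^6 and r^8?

|⟨r^6⟩| = 3 and |⟨r^8⟩| = 9, so |H| is a multiple of lcm(3, 9) = 9 and divides |G| = 18.
Closing under the operation: H = {e, r, r^2, r^3, r^4, r^5, r^6, r^7, r^8}, so |H| = 9.

9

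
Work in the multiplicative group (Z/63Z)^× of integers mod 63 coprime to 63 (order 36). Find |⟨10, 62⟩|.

12

|⟨10⟩| = 6 and |⟨62⟩| = 2, so |H| is a multiple of lcm(6, 2) = 6 and divides |G| = 36.
Closing under the operation: H = {1, 8, 10, 17, 19, 26, 37, 44, 46, 53, 55, 62}, so |H| = 12.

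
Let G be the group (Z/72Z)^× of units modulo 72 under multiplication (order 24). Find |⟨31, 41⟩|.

12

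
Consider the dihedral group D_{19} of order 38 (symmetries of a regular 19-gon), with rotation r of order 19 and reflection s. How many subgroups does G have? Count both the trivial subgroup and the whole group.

|G| = 38, so by Lagrange every subgroup order divides 38. Divisors: 1, 2, 19, 38.
Subgroups by order — order 1: 1; order 2: 19; order 19: 1; order 38: 1.
Total: 1 + 19 + 1 + 1 = 22.

22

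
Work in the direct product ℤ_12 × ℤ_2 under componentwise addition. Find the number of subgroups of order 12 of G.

3

|G| = 24 and 12 | 24, so subgroups of order 12 are possible by Lagrange.
The subgroups of order 12 are: {(0,0), (0,1), (2,0), (2,1), (4,0), (4,1), (6,0), (6,1), (8,0), (8,1), (10,0), (10,1)}; {(0,0), (1,0), (2,0), (3,0), (4,0), (5,0), (6,0), (7,0), (8,0), (9,0), (10,0), (11,0)}; {(0,0), (1,1), (2,0), (3,1), (4,0), (5,1), (6,0), (7,1), (8,0), (9,1), (10,0), (11,1)}.
So G has 3 subgroups of order 12.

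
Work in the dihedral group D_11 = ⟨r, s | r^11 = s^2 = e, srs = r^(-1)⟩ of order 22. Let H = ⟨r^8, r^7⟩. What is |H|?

11

|⟨r^8⟩| = 11 and |⟨r^7⟩| = 11, so |H| is a multiple of lcm(11, 11) = 11 and divides |G| = 22.
Closing under the operation: H = {e, r, r^2, r^3, r^4, r^5, r^6, r^7, r^8, r^9, r^10}, so |H| = 11.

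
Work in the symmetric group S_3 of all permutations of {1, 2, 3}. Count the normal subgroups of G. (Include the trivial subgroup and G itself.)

G has 6 subgroups. Checking conjugation-invariance by order — order 1: 1/1 normal; order 2: 0/3 normal; order 3: 1/1 normal; order 6: 1/1 normal.
Total normal subgroups: 3.

3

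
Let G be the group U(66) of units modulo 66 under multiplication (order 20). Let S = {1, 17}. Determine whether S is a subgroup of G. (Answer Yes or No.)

No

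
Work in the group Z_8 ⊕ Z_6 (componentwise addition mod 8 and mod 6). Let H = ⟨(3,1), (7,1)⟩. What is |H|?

|⟨(3,1)⟩| = 24 and |⟨(7,1)⟩| = 24, so |H| is a multiple of lcm(24, 24) = 24 and divides |G| = 48.
Closing under the operation: H = {(0,0), (0,2), (0,4), (1,1), (1,3), (1,5), (2,0), (2,2), (2,4), (3,1), (3,3), (3,5), (4,0), (4,2), (4,4), (5,1), (5,3), (5,5), (6,0), (6,2), (6,4), (7,1), (7,3), (7,5)}, so |H| = 24.

24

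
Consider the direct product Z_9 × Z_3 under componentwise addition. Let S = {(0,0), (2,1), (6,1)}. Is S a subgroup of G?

No

(6,1) ∈ S but its inverse (3,2) ∉ S, so S is not a subgroup.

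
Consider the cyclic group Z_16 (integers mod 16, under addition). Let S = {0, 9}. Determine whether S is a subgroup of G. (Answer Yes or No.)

9 ∈ S but its inverse 7 ∉ S, so S is not a subgroup.

No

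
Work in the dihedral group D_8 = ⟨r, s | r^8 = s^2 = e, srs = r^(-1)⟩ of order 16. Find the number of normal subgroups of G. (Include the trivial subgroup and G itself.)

G has 19 subgroups. Checking conjugation-invariance by order — order 1: 1/1 normal; order 2: 1/9 normal; order 4: 1/5 normal; order 8: 3/3 normal; order 16: 1/1 normal.
Total normal subgroups: 7.

7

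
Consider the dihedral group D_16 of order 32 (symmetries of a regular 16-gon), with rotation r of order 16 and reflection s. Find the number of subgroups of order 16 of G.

3

|G| = 32 and 16 | 32, so subgroups of order 16 are possible by Lagrange.
The subgroups of order 16 are: {e, r, r^2, r^3, r^4, r^5, r^6, r^7, r^8, r^9, r^10, r^11, r^12, r^13, r^14, r^15}; {e, r^2, r^4, r^6, r^8, r^10, r^12, r^14, s, r^2s, r^4s, r^6s, r^8s, r^10s, r^12s, r^14s}; {e, r^2, r^4, r^6, r^8, r^10, r^12, r^14, rs, r^3s, r^5s, r^7s, r^9s, r^11s, r^13s, r^15s}.
So G has 3 subgroups of order 16.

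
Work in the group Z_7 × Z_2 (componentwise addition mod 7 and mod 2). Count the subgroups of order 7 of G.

1

|G| = 14 and 7 | 14, so subgroups of order 7 are possible by Lagrange.
The subgroups of order 7 are: {(0,0), (1,0), (2,0), (3,0), (4,0), (5,0), (6,0)}.
So G has 1 subgroup of order 7.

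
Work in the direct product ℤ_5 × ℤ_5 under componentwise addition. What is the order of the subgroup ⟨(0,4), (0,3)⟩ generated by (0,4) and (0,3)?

|⟨(0,4)⟩| = 5 and |⟨(0,3)⟩| = 5, so |H| is a multiple of lcm(5, 5) = 5 and divides |G| = 25.
Closing under the operation: H = {(0,0), (0,1), (0,2), (0,3), (0,4)}, so |H| = 5.

5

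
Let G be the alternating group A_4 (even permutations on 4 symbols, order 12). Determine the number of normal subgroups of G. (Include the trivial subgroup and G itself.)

3

G has 10 subgroups. Checking conjugation-invariance by order — order 1: 1/1 normal; order 2: 0/3 normal; order 3: 0/4 normal; order 4: 1/1 normal; order 12: 1/1 normal.
Total normal subgroups: 3.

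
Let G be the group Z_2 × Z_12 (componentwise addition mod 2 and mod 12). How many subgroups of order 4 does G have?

3

|G| = 24 and 4 | 24, so subgroups of order 4 are possible by Lagrange.
The subgroups of order 4 are: {(0,0), (0,3), (0,6), (0,9)}; {(0,0), (0,6), (1,0), (1,6)}; {(0,0), (0,6), (1,3), (1,9)}.
So G has 3 subgroups of order 4.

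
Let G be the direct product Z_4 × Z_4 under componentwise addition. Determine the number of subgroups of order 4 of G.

7

|G| = 16 and 4 | 16, so subgroups of order 4 are possible by Lagrange.
The subgroups of order 4 are: {(0,0), (0,1), (0,2), (0,3)}; {(0,0), (0,2), (2,0), (2,2)}; {(0,0), (0,2), (2,1), (2,3)}; {(0,0), (1,0), (2,0), (3,0)}; … (7 in all).
So G has 7 subgroups of order 4.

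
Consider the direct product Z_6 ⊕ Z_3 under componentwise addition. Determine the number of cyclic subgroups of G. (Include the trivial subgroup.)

Each element a generates a cyclic subgroup ⟨a⟩; distinct elements may generate the same one (a cyclic group of order d has φ(d) generators).
Cyclic subgroups by order — order 1: 1; order 2: 1; order 3: 4; order 6: 4.
Total: 10.

10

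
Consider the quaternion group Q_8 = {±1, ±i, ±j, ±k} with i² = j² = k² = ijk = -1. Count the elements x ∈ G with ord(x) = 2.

1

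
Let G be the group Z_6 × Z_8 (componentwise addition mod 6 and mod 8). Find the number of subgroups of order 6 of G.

3

|G| = 48 and 6 | 48, so subgroups of order 6 are possible by Lagrange.
The subgroups of order 6 are: {(0,0), (0,4), (2,0), (2,4), (4,0), (4,4)}; {(0,0), (1,0), (2,0), (3,0), (4,0), (5,0)}; {(0,0), (1,4), (2,0), (3,4), (4,0), (5,4)}.
So G has 3 subgroups of order 6.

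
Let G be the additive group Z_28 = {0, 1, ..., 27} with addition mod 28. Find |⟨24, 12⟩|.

|⟨24⟩| = 7 and |⟨12⟩| = 7, so |H| is a multiple of lcm(7, 7) = 7 and divides |G| = 28.
Closing under the operation: H = {0, 4, 8, 12, 16, 20, 24}, so |H| = 7.

7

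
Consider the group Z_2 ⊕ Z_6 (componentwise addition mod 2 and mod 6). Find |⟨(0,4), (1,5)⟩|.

6

|⟨(0,4)⟩| = 3 and |⟨(1,5)⟩| = 6, so |H| is a multiple of lcm(3, 6) = 6 and divides |G| = 12.
Closing under the operation: H = {(0,0), (0,2), (0,4), (1,1), (1,3), (1,5)}, so |H| = 6.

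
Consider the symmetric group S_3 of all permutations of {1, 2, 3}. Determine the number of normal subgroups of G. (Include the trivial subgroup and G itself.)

3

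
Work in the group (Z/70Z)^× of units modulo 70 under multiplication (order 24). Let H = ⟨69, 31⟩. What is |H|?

12

|⟨69⟩| = 2 and |⟨31⟩| = 6, so |H| is a multiple of lcm(2, 6) = 6 and divides |G| = 24.
Closing under the operation: H = {1, 9, 11, 19, 29, 31, 39, 41, 51, 59, 61, 69}, so |H| = 12.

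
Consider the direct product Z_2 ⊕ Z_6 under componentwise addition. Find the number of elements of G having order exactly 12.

An element (a,b) has order lcm(ord(a), ord(b)); count pairs with lcm equal to 12.
Enumerating gives 0 such elements.

0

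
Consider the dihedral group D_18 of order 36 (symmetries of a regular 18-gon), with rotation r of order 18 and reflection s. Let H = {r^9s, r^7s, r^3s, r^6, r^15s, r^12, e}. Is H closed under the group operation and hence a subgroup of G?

|H| = 7 does not divide |G| = 36, so by Lagrange H is not a subgroup.

No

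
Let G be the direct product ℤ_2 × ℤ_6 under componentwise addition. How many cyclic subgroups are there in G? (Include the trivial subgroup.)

8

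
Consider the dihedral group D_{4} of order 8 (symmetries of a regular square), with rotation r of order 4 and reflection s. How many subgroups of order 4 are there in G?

3

|G| = 8 and 4 | 8, so subgroups of order 4 are possible by Lagrange.
The subgroups of order 4 are: {e, r, r^2, r^3}; {e, r^2, s, r^2s}; {e, r^2, rs, r^3s}.
So G has 3 subgroups of order 4.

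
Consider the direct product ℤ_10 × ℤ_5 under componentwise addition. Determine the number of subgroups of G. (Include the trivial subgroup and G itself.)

|G| = 50, so by Lagrange every subgroup order divides 50. Divisors: 1, 2, 5, 10, 25, 50.
Subgroups by order — order 1: 1; order 2: 1; order 5: 6; order 10: 6; order 25: 1; order 50: 1.
Total: 1 + 1 + 6 + 6 + 1 + 1 = 16.

16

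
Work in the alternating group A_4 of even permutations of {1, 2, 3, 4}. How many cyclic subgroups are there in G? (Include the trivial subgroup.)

Group the elements of G by the cyclic subgroup they generate; each cyclic subgroup of order d accounts for φ(d) elements.
Cyclic subgroups by order — order 1: 1; order 2: 3; order 3: 4.
Total: 8.

8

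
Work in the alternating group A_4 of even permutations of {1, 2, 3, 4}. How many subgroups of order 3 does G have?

4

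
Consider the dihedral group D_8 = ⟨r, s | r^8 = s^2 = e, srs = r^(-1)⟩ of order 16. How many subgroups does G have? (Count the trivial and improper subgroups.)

|G| = 16, so by Lagrange every subgroup order divides 16. Divisors: 1, 2, 4, 8, 16.
Subgroups by order — order 1: 1; order 2: 9; order 4: 5; order 8: 3; order 16: 1.
Total: 1 + 9 + 5 + 3 + 1 = 19.

19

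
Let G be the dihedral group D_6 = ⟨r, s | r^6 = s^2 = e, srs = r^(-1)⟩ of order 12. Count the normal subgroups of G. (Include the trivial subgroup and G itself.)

G has 16 subgroups. Checking conjugation-invariance by order — order 1: 1/1 normal; order 2: 1/7 normal; order 3: 1/1 normal; order 4: 0/3 normal; order 6: 3/3 normal; order 12: 1/1 normal.
Total normal subgroups: 7.

7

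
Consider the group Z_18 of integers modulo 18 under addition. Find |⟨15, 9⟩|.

6

|⟨15⟩| = 6 and |⟨9⟩| = 2, so |H| is a multiple of lcm(6, 2) = 6 and divides |G| = 18.
Closing under the operation: H = {0, 3, 6, 9, 12, 15}, so |H| = 6.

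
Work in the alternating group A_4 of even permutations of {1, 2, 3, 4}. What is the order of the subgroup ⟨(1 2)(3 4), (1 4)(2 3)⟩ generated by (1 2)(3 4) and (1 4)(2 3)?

4

|⟨(1 2)(3 4)⟩| = 2 and |⟨(1 4)(2 3)⟩| = 2, so |H| is a multiple of lcm(2, 2) = 2 and divides |G| = 12.
Closing under the operation: H = {e, (1 2)(3 4), (1 3)(2 4), (1 4)(2 3)}, so |H| = 4.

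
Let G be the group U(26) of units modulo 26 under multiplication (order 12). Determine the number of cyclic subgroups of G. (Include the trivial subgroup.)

6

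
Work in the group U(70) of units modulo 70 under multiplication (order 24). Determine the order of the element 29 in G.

2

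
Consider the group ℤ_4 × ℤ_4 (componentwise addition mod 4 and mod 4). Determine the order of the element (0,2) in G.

2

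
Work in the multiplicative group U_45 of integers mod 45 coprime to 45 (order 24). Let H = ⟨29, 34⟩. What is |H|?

12

|⟨29⟩| = 6 and |⟨34⟩| = 6, so |H| is a multiple of lcm(6, 6) = 6 and divides |G| = 24.
Closing under the operation: H = {1, 4, 11, 14, 16, 19, 26, 29, 31, 34, 41, 44}, so |H| = 12.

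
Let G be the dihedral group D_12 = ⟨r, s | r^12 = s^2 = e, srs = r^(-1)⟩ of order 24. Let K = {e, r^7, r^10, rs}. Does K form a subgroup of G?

r^7 ∈ K but its inverse r^5 ∉ K, so K is not a subgroup.

No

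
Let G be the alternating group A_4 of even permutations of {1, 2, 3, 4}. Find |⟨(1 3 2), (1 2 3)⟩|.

|⟨(1 3 2)⟩| = 3 and |⟨(1 2 3)⟩| = 3, so |H| is a multiple of lcm(3, 3) = 3 and divides |G| = 12.
Closing under the operation: H = {e, (1 2 3), (1 3 2)}, so |H| = 3.

3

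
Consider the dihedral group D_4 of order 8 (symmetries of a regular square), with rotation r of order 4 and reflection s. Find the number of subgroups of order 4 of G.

3

|G| = 8 and 4 | 8, so subgroups of order 4 are possible by Lagrange.
The subgroups of order 4 are: {e, r, r^2, r^3}; {e, r^2, s, r^2s}; {e, r^2, rs, r^3s}.
So G has 3 subgroups of order 4.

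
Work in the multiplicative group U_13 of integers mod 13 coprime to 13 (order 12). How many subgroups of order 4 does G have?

1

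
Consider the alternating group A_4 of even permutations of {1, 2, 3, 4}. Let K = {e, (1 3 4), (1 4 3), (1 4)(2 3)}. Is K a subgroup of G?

Closure fails: (1 4 3) ∘ (1 4)(2 3) = (1 3 2) ∉ K. So K is not a subgroup.

No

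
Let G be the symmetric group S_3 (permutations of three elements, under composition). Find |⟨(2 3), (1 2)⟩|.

|⟨(2 3)⟩| = 2 and |⟨(1 2)⟩| = 2, so |H| is a multiple of lcm(2, 2) = 2 and divides |G| = 6.
Closing {(2 3), (1 2)} under the group operation gives all of G, so |H| = 6.

6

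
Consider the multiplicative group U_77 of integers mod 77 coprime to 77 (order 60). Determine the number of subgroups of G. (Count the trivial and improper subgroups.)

|G| = 60, so by Lagrange every subgroup order divides 60. Divisors: 1, 2, 3, 4, 5, 6, 10, 12, 15, 20, 30, 60.
Subgroups by order — order 1: 1; order 2: 3; order 3: 1; order 4: 1; order 5: 1; order 6: 3; order 10: 3; order 12: 1; order 15: 1; order 20: 1; order 30: 3; order 60: 1.
Total: 1 + 3 + 1 + 1 + 1 + 3 + 3 + 1 + 1 + 1 + 3 + 1 = 20.

20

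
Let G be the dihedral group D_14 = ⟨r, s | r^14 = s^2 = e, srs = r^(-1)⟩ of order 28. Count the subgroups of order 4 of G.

7

|G| = 28 and 4 | 28, so subgroups of order 4 are possible by Lagrange.
The subgroups of order 4 are: {e, r^7, r^3s, r^10s}; {e, r^7, r^4s, r^11s}; {e, r^7, r^5s, r^12s}; {e, r^7, r^6s, r^13s}; … (7 in all).
So G has 7 subgroups of order 4.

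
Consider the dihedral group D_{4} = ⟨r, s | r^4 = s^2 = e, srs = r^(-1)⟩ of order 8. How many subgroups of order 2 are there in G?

5

|G| = 8 and 2 | 8, so subgroups of order 2 are possible by Lagrange.
The subgroups of order 2 are: {e, r^2}; {e, r^2s}; {e, r^3s}; {e, rs}; … (5 in all).
So G has 5 subgroups of order 2.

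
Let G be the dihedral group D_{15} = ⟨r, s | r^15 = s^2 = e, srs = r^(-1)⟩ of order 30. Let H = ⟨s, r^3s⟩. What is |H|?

10

|⟨s⟩| = 2 and |⟨r^3s⟩| = 2, so |H| is a multiple of lcm(2, 2) = 2 and divides |G| = 30.
Closing under the operation: H = {e, r^3, r^6, r^9, r^12, s, r^3s, r^6s, r^9s, r^12s}, so |H| = 10.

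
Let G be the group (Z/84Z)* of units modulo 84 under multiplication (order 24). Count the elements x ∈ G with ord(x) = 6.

14

Enumerating element orders in G gives 14 elements of order 6.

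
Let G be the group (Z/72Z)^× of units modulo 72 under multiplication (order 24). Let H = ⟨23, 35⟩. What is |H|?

|⟨23⟩| = 6 and |⟨35⟩| = 2, so |H| is a multiple of lcm(6, 2) = 6 and divides |G| = 24.
Closing under the operation: H = {1, 11, 13, 23, 25, 35, 37, 47, 49, 59, 61, 71}, so |H| = 12.

12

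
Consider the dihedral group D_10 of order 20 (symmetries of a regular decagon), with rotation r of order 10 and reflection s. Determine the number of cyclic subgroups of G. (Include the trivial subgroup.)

14

Group the elements of G by the cyclic subgroup they generate; each cyclic subgroup of order d accounts for φ(d) elements.
Cyclic subgroups by order — order 1: 1; order 2: 11; order 5: 1; order 10: 1.
Total: 14.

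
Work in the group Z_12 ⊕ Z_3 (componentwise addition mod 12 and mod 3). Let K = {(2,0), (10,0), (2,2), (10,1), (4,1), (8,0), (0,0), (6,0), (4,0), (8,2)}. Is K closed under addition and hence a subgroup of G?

No

|K| = 10 does not divide |G| = 36, so by Lagrange K is not a subgroup.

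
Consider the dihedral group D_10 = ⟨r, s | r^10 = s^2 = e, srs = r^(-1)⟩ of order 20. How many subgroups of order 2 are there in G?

|G| = 20 and 2 | 20, so subgroups of order 2 are possible by Lagrange.
The subgroups of order 2 are: {e, r^2s}; {e, r^3s}; {e, r^4s}; {e, r^5}; … (11 in all).
So G has 11 subgroups of order 2.

11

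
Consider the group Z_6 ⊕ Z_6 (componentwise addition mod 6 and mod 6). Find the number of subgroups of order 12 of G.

|G| = 36 and 12 | 36, so subgroups of order 12 are possible by Lagrange.
The subgroups of order 12 are: {(0,0), (0,1), (0,2), (0,3), (0,4), (0,5), (3,0), (3,1), (3,2), (3,3), (3,4), (3,5)}; {(0,0), (0,3), (1,0), (1,3), (2,0), (2,3), (3,0), (3,3), (4,0), (4,3), (5,0), (5,3)}; {(0,0), (0,3), (1,1), (1,4), (2,2), (2,5), (3,0), (3,3), (4,1), (4,4), (5,2), (5,5)}; {(0,0), (0,3), (1,2), (1,5), (2,1), (2,4), (3,0), (3,3), (4,2), (4,5), (5,1), (5,4)}.
So G has 4 subgroups of order 12.

4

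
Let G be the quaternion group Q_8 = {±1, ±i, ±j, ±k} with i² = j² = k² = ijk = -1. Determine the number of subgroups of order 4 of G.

|G| = 8 and 4 | 8, so subgroups of order 4 are possible by Lagrange.
The subgroups of order 4 are: {1, -1, i, -i}; {1, -1, j, -j}; {1, -1, k, -k}.
So G has 3 subgroups of order 4.

3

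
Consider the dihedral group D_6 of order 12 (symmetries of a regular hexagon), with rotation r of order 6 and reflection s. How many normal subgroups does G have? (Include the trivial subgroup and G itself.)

G has 16 subgroups. Checking conjugation-invariance by order — order 1: 1/1 normal; order 2: 1/7 normal; order 3: 1/1 normal; order 4: 0/3 normal; order 6: 3/3 normal; order 12: 1/1 normal.
Total normal subgroups: 7.

7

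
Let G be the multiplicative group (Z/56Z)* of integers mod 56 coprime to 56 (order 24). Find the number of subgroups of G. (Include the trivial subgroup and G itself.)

|G| = 24, so by Lagrange every subgroup order divides 24. Divisors: 1, 2, 3, 4, 6, 8, 12, 24.
Subgroups by order — order 1: 1; order 2: 7; order 3: 1; order 4: 7; order 6: 7; order 8: 1; order 12: 7; order 24: 1.
Total: 1 + 7 + 1 + 7 + 7 + 1 + 7 + 1 = 32.

32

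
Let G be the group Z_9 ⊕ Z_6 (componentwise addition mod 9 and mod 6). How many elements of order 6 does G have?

An element (a,b) has order lcm(ord(a), ord(b)); count pairs with lcm equal to 6.
Enumerating gives 8 such elements.

8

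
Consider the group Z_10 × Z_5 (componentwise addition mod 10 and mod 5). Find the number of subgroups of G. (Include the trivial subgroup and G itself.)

|G| = 50, so by Lagrange every subgroup order divides 50. Divisors: 1, 2, 5, 10, 25, 50.
Subgroups by order — order 1: 1; order 2: 1; order 5: 6; order 10: 6; order 25: 1; order 50: 1.
Total: 1 + 1 + 6 + 6 + 1 + 1 = 16.

16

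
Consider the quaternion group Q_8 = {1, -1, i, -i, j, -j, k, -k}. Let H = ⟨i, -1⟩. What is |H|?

4

|⟨i⟩| = 4 and |⟨-1⟩| = 2, so |H| is a multiple of lcm(4, 2) = 4 and divides |G| = 8.
Closing under the operation: H = {1, -1, i, -i}, so |H| = 4.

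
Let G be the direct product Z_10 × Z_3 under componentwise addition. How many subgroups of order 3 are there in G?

1

|G| = 30 and 3 | 30, so subgroups of order 3 are possible by Lagrange.
The subgroups of order 3 are: {(0,0), (0,1), (0,2)}.
So G has 1 subgroup of order 3.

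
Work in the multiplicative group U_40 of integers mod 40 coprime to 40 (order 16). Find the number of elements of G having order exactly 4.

8

The elements of order 4 are: 3, 7, 13, 17, 23, 27, 33, 37.
That's 8.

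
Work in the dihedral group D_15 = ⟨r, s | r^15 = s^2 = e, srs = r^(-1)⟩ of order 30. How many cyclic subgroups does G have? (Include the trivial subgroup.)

Each element a generates a cyclic subgroup ⟨a⟩; distinct elements may generate the same one (a cyclic group of order d has φ(d) generators).
Cyclic subgroups by order — order 1: 1; order 2: 15; order 3: 1; order 5: 1; order 15: 1.
Total: 19.

19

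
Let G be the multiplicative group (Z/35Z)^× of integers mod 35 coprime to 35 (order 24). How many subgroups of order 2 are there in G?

3

|G| = 24 and 2 | 24, so subgroups of order 2 are possible by Lagrange.
The subgroups of order 2 are: {1, 29}; {1, 34}; {1, 6}.
So G has 3 subgroups of order 2.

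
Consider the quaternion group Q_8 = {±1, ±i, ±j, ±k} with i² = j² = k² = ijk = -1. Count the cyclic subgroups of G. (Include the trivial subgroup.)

A cyclic subgroup of order d is generated by each of its φ(d) elements of order d, so the cyclic subgroups of order d number (#elements of order d)/φ(d).
Cyclic subgroups by order — order 1: 1; order 2: 1; order 4: 3.
Total: 5.

5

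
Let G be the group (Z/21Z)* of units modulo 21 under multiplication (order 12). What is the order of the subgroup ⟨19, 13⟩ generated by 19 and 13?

|⟨19⟩| = 6 and |⟨13⟩| = 2, so |H| is a multiple of lcm(6, 2) = 6 and divides |G| = 12.
Closing under the operation: H = {1, 4, 10, 13, 16, 19}, so |H| = 6.

6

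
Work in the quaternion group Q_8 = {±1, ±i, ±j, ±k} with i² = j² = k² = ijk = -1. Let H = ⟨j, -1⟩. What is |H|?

|⟨j⟩| = 4 and |⟨-1⟩| = 2, so |H| is a multiple of lcm(4, 2) = 4 and divides |G| = 8.
Closing under the operation: H = {1, -1, j, -j}, so |H| = 4.

4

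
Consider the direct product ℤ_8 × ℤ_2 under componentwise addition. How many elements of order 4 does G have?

An element (a,b) has order lcm(ord(a), ord(b)); count pairs with lcm equal to 4.
Enumerating gives 4 such elements.

4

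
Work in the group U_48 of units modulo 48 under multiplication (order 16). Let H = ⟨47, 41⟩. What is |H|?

|⟨47⟩| = 2 and |⟨41⟩| = 2, so |H| is a multiple of lcm(2, 2) = 2 and divides |G| = 16.
Closing under the operation: H = {1, 7, 41, 47}, so |H| = 4.

4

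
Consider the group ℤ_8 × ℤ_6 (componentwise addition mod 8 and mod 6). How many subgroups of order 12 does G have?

3

|G| = 48 and 12 | 48, so subgroups of order 12 are possible by Lagrange.
The subgroups of order 12 are: {(0,0), (0,1), (0,2), (0,3), (0,4), (0,5), (4,0), (4,1), (4,2), (4,3), (4,4), (4,5)}; {(0,0), (0,2), (0,4), (2,0), (2,2), (2,4), (4,0), (4,2), (4,4), (6,0), (6,2), (6,4)}; {(0,0), (0,2), (0,4), (2,1), (2,3), (2,5), (4,0), (4,2), (4,4), (6,1), (6,3), (6,5)}.
So G has 3 subgroups of order 12.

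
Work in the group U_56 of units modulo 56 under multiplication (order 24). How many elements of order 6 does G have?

Enumerating element orders in G gives 14 elements of order 6.

14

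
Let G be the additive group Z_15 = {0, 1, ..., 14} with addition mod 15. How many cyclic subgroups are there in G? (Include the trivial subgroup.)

4

Group the elements of G by the cyclic subgroup they generate; each cyclic subgroup of order d accounts for φ(d) elements.
Cyclic subgroups by order — order 1: 1; order 3: 1; order 5: 1; order 15: 1.
Total: 4.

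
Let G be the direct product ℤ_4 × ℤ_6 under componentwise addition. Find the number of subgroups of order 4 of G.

3

|G| = 24 and 4 | 24, so subgroups of order 4 are possible by Lagrange.
The subgroups of order 4 are: {(0,0), (0,3), (2,0), (2,3)}; {(0,0), (1,0), (2,0), (3,0)}; {(0,0), (1,3), (2,0), (3,3)}.
So G has 3 subgroups of order 4.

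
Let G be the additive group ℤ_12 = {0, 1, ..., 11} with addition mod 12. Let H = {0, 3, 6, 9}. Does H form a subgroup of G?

|H| = 4 divides |G| = 12, consistent with Lagrange.
H contains the identity, every element's inverse is in H, and H is closed under +: it is a subgroup.
In fact H = ⟨9⟩.

Yes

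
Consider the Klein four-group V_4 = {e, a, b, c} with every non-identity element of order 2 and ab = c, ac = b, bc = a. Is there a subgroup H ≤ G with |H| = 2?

Yes

2 | 4. A subgroup of order 2 is {e, a}.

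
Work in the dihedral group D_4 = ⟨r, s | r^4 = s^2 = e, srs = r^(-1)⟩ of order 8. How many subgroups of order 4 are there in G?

3

|G| = 8 and 4 | 8, so subgroups of order 4 are possible by Lagrange.
The subgroups of order 4 are: {e, r, r^2, r^3}; {e, r^2, s, r^2s}; {e, r^2, rs, r^3s}.
So G has 3 subgroups of order 4.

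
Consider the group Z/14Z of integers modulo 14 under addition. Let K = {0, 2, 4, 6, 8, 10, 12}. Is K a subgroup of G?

Yes

|K| = 7 divides |G| = 14, consistent with Lagrange.
K contains the identity, every element's inverse is in K, and K is closed under +: it is a subgroup.
In fact K = ⟨2⟩.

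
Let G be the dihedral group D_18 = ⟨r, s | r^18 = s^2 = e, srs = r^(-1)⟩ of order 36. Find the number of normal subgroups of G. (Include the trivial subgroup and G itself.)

G has 45 subgroups. Checking conjugation-invariance by order — order 1: 1/1 normal; order 2: 1/19 normal; order 3: 1/1 normal; order 4: 0/9 normal; order 6: 1/7 normal; order 9: 1/1 normal; order 12: 0/3 normal; order 18: 3/3 normal; order 36: 1/1 normal.
Total normal subgroups: 9.

9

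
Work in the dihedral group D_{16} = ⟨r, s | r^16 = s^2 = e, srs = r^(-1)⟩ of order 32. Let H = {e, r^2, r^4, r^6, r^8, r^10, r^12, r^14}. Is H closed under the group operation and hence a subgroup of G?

Yes

|H| = 8 divides |G| = 32, consistent with Lagrange.
H contains the identity, every element's inverse is in H, and H is closed under ·: it is a subgroup.
In fact H = ⟨r^2⟩.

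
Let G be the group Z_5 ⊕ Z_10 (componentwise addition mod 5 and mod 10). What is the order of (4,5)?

The order of (4,5) in Z_5 × Z_10 is lcm(ord(4) in Z_5, ord(5) in Z_10).
ord(4) = 5 and ord(5) = 2, so |⟨(4,5)⟩| = lcm(5, 2) = 10.

10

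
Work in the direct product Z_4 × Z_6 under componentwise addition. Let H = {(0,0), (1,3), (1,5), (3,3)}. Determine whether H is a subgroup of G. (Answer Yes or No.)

No

(1,5) ∈ H but its inverse (3,1) ∉ H, so H is not a subgroup.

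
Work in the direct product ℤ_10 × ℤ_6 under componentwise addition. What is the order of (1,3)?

10

The order of (1,3) in Z_10 × Z_6 is lcm(ord(1) in Z_10, ord(3) in Z_6).
ord(1) = 10 and ord(3) = 2, so |⟨(1,3)⟩| = lcm(10, 2) = 10.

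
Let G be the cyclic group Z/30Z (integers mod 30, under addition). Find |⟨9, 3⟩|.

|⟨9⟩| = 10 and |⟨3⟩| = 10, so |H| is a multiple of lcm(10, 10) = 10 and divides |G| = 30.
Closing under the operation: H = {0, 3, 6, 9, 12, 15, 18, 21, 24, 27}, so |H| = 10.

10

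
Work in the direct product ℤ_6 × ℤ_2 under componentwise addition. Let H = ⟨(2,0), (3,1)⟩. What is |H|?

|⟨(2,0)⟩| = 3 and |⟨(3,1)⟩| = 2, so |H| is a multiple of lcm(3, 2) = 6 and divides |G| = 12.
Closing under the operation: H = {(0,0), (1,1), (2,0), (3,1), (4,0), (5,1)}, so |H| = 6.

6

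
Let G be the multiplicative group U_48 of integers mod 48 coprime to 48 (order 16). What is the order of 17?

2

Compute successive powers of 17 mod 48: 17, 1; 17^2 ≡ 1 (mod 48).
So |⟨17⟩| = 2.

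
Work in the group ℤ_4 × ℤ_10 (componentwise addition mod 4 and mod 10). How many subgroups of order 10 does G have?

|G| = 40 and 10 | 40, so subgroups of order 10 are possible by Lagrange.
The subgroups of order 10 are: {(0,0), (0,1), (0,2), (0,3), (0,4), (0,5), (0,6), (0,7), (0,8), (0,9)}; {(0,0), (0,2), (0,4), (0,6), (0,8), (2,0), (2,2), (2,4), (2,6), (2,8)}; {(0,0), (0,2), (0,4), (0,6), (0,8), (2,1), (2,3), (2,5), (2,7), (2,9)}.
So G has 3 subgroups of order 10.

3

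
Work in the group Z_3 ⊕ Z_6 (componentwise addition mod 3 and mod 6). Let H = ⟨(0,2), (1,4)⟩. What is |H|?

9

|⟨(0,2)⟩| = 3 and |⟨(1,4)⟩| = 3, so |H| is a multiple of lcm(3, 3) = 3 and divides |G| = 18.
Closing under the operation: H = {(0,0), (0,2), (0,4), (1,0), (1,2), (1,4), (2,0), (2,2), (2,4)}, so |H| = 9.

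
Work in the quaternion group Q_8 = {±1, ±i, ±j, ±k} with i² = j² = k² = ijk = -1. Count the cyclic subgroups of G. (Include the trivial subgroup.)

Each element a generates a cyclic subgroup ⟨a⟩; distinct elements may generate the same one (a cyclic group of order d has φ(d) generators).
Cyclic subgroups by order — order 1: 1; order 2: 1; order 4: 3.
Total: 5.

5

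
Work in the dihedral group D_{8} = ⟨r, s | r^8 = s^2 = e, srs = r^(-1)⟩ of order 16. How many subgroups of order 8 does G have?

3

|G| = 16 and 8 | 16, so subgroups of order 8 are possible by Lagrange.
The subgroups of order 8 are: {e, r, r^2, r^3, r^4, r^5, r^6, r^7}; {e, r^2, r^4, r^6, s, r^2s, r^4s, r^6s}; {e, r^2, r^4, r^6, rs, r^3s, r^5s, r^7s}.
So G has 3 subgroups of order 8.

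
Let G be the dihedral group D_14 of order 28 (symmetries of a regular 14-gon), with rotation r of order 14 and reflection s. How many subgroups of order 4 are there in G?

|G| = 28 and 4 | 28, so subgroups of order 4 are possible by Lagrange.
The subgroups of order 4 are: {e, r^7, r^3s, r^10s}; {e, r^7, r^4s, r^11s}; {e, r^7, r^5s, r^12s}; {e, r^7, r^6s, r^13s}; … (7 in all).
So G has 7 subgroups of order 4.

7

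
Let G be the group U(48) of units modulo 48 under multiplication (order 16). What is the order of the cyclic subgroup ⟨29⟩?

Compute successive powers of 29 mod 48: 29, 25, 5, 1; 29^4 ≡ 1 (mod 48).
So |⟨29⟩| = 4.

4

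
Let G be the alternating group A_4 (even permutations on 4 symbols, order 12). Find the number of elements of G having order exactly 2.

The elements of order 2 are: (1 2)(3 4), (1 3)(2 4), (1 4)(2 3).
That's 3.

3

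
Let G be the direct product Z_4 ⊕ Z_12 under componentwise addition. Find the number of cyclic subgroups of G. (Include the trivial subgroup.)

20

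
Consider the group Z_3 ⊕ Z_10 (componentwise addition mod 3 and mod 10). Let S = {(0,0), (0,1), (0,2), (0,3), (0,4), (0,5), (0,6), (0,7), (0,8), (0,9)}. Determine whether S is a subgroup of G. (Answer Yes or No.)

Yes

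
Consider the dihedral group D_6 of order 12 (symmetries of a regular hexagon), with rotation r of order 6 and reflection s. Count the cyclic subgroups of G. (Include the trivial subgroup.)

10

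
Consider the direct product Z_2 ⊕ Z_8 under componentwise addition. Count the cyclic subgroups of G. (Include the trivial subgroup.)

8

Group the elements of G by the cyclic subgroup they generate; each cyclic subgroup of order d accounts for φ(d) elements.
Cyclic subgroups by order — order 1: 1; order 2: 3; order 4: 2; order 8: 2.
Total: 8.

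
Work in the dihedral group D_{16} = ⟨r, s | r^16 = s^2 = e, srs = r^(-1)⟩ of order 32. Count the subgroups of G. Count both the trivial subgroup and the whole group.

36

|G| = 32, so by Lagrange every subgroup order divides 32. Divisors: 1, 2, 4, 8, 16, 32.
Subgroups by order — order 1: 1; order 2: 17; order 4: 9; order 8: 5; order 16: 3; order 32: 1.
Total: 1 + 17 + 9 + 5 + 3 + 1 = 36.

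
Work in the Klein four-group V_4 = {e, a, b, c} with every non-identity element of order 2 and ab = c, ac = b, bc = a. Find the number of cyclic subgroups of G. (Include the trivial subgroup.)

4

Each element a generates a cyclic subgroup ⟨a⟩; distinct elements may generate the same one (a cyclic group of order d has φ(d) generators).
Cyclic subgroups by order — order 1: 1; order 2: 3.
Total: 4.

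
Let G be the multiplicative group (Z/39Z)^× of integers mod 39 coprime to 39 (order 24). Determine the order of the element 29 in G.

6

Compute successive powers of 29 mod 39: 29, 22, 14, 16, 35, 1; 29^6 ≡ 1 (mod 39).
So |⟨29⟩| = 6.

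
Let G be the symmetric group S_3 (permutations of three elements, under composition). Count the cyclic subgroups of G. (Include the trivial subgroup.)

5

Each element a generates a cyclic subgroup ⟨a⟩; distinct elements may generate the same one (a cyclic group of order d has φ(d) generators).
Cyclic subgroups by order — order 1: 1; order 2: 3; order 3: 1.
Total: 5.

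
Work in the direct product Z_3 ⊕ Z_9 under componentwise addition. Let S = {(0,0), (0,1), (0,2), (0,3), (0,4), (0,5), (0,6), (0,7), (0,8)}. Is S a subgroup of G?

|S| = 9 divides |G| = 27, consistent with Lagrange.
S contains the identity, every element's inverse is in S, and S is closed under +: it is a subgroup.
In fact S = ⟨(0,1)⟩.

Yes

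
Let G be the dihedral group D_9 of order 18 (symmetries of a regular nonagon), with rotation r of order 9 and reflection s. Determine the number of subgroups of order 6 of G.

|G| = 18 and 6 | 18, so subgroups of order 6 are possible by Lagrange.
The subgroups of order 6 are: {e, r^3, r^6, r^2s, r^5s, r^8s}; {e, r^3, r^6, s, r^3s, r^6s}; {e, r^3, r^6, rs, r^4s, r^7s}.
So G has 3 subgroups of order 6.

3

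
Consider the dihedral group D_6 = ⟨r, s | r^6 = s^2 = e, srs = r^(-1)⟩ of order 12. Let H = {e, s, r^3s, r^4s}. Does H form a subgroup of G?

No

Closure fails: s · r^3s = r^3 ∉ H. So H is not a subgroup.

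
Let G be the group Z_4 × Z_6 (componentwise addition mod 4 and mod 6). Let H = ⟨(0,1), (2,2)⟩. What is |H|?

12

|⟨(0,1)⟩| = 6 and |⟨(2,2)⟩| = 6, so |H| is a multiple of lcm(6, 6) = 6 and divides |G| = 24.
Closing under the operation: H = {(0,0), (0,1), (0,2), (0,3), (0,4), (0,5), (2,0), (2,1), (2,2), (2,3), (2,4), (2,5)}, so |H| = 12.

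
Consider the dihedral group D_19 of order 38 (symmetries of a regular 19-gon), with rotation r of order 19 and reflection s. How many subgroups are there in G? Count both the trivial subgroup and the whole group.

|G| = 38, so by Lagrange every subgroup order divides 38. Divisors: 1, 2, 19, 38.
Subgroups by order — order 1: 1; order 2: 19; order 19: 1; order 38: 1.
Total: 1 + 19 + 1 + 1 = 22.

22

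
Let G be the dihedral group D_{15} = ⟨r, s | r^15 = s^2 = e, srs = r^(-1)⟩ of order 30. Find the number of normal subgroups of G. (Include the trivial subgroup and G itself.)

G has 28 subgroups. Checking conjugation-invariance by order — order 1: 1/1 normal; order 2: 0/15 normal; order 3: 1/1 normal; order 5: 1/1 normal; order 6: 0/5 normal; order 10: 0/3 normal; order 15: 1/1 normal; order 30: 1/1 normal.
Total normal subgroups: 5.

5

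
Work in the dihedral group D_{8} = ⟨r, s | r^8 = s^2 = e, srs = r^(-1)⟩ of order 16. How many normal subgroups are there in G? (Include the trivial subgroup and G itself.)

7

G has 19 subgroups. Checking conjugation-invariance by order — order 1: 1/1 normal; order 2: 1/9 normal; order 4: 1/5 normal; order 8: 3/3 normal; order 16: 1/1 normal.
Total normal subgroups: 7.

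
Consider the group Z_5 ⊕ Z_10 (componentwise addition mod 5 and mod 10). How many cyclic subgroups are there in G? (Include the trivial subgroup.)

14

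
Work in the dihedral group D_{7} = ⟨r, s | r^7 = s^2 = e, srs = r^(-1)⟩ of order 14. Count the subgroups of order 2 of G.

7

|G| = 14 and 2 | 14, so subgroups of order 2 are possible by Lagrange.
The subgroups of order 2 are: {e, r^2s}; {e, r^3s}; {e, r^4s}; {e, r^5s}; … (7 in all).
So G has 7 subgroups of order 2.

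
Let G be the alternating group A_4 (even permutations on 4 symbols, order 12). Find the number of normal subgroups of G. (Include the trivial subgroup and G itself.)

3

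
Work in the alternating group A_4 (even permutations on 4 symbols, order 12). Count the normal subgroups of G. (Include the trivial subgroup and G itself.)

G has 10 subgroups. Checking conjugation-invariance by order — order 1: 1/1 normal; order 2: 0/3 normal; order 3: 0/4 normal; order 4: 1/1 normal; order 12: 1/1 normal.
Total normal subgroups: 3.

3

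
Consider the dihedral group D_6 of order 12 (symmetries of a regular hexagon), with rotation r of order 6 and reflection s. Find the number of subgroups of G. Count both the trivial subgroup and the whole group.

16

|G| = 12, so by Lagrange every subgroup order divides 12. Divisors: 1, 2, 3, 4, 6, 12.
Subgroups by order — order 1: 1; order 2: 7; order 3: 1; order 4: 3; order 6: 3; order 12: 1.
Total: 1 + 7 + 1 + 3 + 3 + 1 = 16.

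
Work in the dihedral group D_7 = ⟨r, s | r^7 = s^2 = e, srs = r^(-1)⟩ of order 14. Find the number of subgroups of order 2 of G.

7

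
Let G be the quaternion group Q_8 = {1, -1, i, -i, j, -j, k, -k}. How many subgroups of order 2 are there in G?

1

|G| = 8 and 2 | 8, so subgroups of order 2 are possible by Lagrange.
The subgroups of order 2 are: {1, -1}.
So G has 1 subgroup of order 2.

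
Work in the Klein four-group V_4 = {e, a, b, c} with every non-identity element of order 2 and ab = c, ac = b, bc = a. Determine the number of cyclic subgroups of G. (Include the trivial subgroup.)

4

Group the elements of G by the cyclic subgroup they generate; each cyclic subgroup of order d accounts for φ(d) elements.
Cyclic subgroups by order — order 1: 1; order 2: 3.
Total: 4.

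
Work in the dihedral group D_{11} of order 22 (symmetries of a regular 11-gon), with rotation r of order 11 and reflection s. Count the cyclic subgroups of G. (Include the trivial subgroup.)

Each element a generates a cyclic subgroup ⟨a⟩; distinct elements may generate the same one (a cyclic group of order d has φ(d) generators).
Cyclic subgroups by order — order 1: 1; order 2: 11; order 11: 1.
Total: 13.

13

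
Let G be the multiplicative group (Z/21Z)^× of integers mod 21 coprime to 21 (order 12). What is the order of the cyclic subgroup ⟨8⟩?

2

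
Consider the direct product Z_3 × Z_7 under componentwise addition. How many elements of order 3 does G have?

2

An element (a,b) has order lcm(ord(a), ord(b)); count pairs with lcm equal to 3.
Enumerating gives 2 such elements.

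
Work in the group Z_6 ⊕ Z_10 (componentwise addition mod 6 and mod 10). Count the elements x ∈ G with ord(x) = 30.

An element (a,b) has order lcm(ord(a), ord(b)); count pairs with lcm equal to 30.
Enumerating gives 24 such elements.

24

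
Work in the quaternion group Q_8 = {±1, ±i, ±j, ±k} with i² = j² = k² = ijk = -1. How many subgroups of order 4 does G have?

3

|G| = 8 and 4 | 8, so subgroups of order 4 are possible by Lagrange.
The subgroups of order 4 are: {1, -1, i, -i}; {1, -1, j, -j}; {1, -1, k, -k}.
So G has 3 subgroups of order 4.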